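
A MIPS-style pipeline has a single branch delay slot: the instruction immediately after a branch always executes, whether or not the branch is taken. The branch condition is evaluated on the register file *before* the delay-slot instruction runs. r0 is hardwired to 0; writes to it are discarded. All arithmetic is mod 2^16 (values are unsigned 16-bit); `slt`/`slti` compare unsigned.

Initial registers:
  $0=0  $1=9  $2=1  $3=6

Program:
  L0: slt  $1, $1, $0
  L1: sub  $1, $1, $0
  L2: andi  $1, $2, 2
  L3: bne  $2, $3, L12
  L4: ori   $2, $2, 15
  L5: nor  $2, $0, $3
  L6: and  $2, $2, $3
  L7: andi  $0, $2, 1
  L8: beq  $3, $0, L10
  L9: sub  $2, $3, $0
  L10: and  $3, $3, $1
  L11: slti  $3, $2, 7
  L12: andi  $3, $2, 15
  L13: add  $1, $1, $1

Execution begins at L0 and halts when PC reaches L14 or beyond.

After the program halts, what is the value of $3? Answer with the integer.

#0 slt  $1, $1, $0 ; 0/0/1/6
#1 sub  $1, $1, $0 ; 0/0/1/6
#2 andi  $1, $2, 2 ; 0/0/1/6
#3 bne  $2, $3, L12 ; 0/0/1/6 ; →target
#4 ori   $2, $2, 15 ; 0/0/15/6
#12 andi  $3, $2, 15 ; 0/0/15/15
#13 add  $1, $1, $1 ; 0/0/15/15

15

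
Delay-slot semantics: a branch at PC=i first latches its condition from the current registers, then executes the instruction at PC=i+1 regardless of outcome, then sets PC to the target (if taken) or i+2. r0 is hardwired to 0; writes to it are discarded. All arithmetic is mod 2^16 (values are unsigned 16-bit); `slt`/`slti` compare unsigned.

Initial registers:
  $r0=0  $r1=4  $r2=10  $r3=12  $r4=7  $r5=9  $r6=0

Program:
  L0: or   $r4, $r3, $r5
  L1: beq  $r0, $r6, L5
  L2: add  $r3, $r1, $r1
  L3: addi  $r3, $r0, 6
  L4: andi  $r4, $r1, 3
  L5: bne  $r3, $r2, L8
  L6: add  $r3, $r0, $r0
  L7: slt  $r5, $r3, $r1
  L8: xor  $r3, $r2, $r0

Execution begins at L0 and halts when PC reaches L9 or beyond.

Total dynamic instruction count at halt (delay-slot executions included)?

6

#0 or   $r4, $r3, $r5 ; 0/4/10/12/13/9/0
#1 beq  $r0, $r6, L5 ; 0/4/10/12/13/9/0 ; →target
#2 add  $r3, $r1, $r1 ; 0/4/10/8/13/9/0
#5 bne  $r3, $r2, L8 ; 0/4/10/8/13/9/0 ; →target
#6 add  $r3, $r0, $r0 ; 0/4/10/0/13/9/0
#8 xor  $r3, $r2, $r0 ; 0/4/10/10/13/9/0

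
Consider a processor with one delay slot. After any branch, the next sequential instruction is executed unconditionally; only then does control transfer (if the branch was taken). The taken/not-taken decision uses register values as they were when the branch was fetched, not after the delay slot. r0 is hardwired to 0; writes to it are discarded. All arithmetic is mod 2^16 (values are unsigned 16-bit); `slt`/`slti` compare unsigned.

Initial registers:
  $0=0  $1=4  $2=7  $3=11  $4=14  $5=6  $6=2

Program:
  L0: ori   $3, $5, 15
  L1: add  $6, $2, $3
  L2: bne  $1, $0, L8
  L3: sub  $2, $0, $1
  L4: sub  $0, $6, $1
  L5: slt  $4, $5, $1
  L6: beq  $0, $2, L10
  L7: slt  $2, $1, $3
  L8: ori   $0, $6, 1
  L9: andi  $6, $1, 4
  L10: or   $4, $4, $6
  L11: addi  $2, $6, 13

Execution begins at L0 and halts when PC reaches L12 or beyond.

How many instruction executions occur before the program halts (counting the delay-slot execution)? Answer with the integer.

8

PC=0  ori   $3, $5, 15       | $0=0 $1=4 $2=7 $3=15 $4=14 $5=6 $6=2
PC=1  add  $6, $2, $3        | $0=0 $1=4 $2=7 $3=15 $4=14 $5=6 $6=22
PC=2  bne  $1, $0, L8        | $0=0 $1=4 $2=7 $3=15 $4=14 $5=6 $6=22  [TAKEN]
PC=3  sub  $2, $0, $1        | $0=0 $1=4 $2=65532 $3=15 $4=14 $5=6 $6=22
PC=8  ori   $0, $6, 1        | $0=0 $1=4 $2=65532 $3=15 $4=14 $5=6 $6=22
PC=9  andi  $6, $1, 4        | $0=0 $1=4 $2=65532 $3=15 $4=14 $5=6 $6=4
PC=10 or   $4, $4, $6        | $0=0 $1=4 $2=65532 $3=15 $4=14 $5=6 $6=4
PC=11 addi  $2, $6, 13       | $0=0 $1=4 $2=17 $3=15 $4=14 $5=6 $6=4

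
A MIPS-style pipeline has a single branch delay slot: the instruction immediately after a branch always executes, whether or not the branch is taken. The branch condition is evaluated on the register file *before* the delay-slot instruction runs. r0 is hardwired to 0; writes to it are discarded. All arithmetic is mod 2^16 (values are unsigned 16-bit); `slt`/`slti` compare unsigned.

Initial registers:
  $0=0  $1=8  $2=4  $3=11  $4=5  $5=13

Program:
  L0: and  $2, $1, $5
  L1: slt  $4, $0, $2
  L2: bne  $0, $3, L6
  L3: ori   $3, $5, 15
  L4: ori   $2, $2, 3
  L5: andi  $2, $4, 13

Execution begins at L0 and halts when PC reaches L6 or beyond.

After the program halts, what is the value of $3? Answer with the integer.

PC=0  and  $2, $1, $5        | $0=0 $1=8 $2=8 $3=11 $4=5 $5=13
PC=1  slt  $4, $0, $2        | $0=0 $1=8 $2=8 $3=11 $4=1 $5=13
PC=2  bne  $0, $3, L6        | $0=0 $1=8 $2=8 $3=11 $4=1 $5=13  [TAKEN]
PC=3  ori   $3, $5, 15       | $0=0 $1=8 $2=8 $3=15 $4=1 $5=13

15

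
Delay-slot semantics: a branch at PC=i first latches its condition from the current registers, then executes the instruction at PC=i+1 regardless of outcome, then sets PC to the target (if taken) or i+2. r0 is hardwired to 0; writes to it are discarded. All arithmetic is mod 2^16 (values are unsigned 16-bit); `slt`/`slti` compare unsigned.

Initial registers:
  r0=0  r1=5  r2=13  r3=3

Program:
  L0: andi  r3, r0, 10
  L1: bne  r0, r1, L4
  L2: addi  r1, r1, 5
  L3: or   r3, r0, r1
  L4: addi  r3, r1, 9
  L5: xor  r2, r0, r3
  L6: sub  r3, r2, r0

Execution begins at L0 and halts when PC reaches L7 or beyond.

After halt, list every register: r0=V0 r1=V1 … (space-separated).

r0=0 r1=10 r2=19 r3=19

[0] andi  r3, r0, 10  →  {r0:0, r1:5, r2:13, r3:0}
[1] bne  r0, r1, L4  →  {r0:0, r1:5, r2:13, r3:0}  ⟨branch taken⟩
[2] addi  r1, r1, 5  →  {r0:0, r1:10, r2:13, r3:0}
[4] addi  r3, r1, 9  →  {r0:0, r1:10, r2:13, r3:19}
[5] xor  r2, r0, r3  →  {r0:0, r1:10, r2:19, r3:19}
[6] sub  r3, r2, r0  →  {r0:0, r1:10, r2:19, r3:19}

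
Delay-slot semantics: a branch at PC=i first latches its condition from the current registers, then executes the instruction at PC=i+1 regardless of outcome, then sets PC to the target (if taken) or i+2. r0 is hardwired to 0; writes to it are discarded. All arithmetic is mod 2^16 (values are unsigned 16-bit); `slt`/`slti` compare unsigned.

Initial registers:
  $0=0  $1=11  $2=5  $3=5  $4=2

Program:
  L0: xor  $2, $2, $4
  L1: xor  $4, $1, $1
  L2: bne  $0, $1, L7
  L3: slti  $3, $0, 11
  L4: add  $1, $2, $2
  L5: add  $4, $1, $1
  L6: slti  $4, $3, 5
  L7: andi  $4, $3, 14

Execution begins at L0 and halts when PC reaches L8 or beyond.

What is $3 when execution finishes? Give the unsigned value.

1

#0 xor  $2, $2, $4 ; 0/11/7/5/2
#1 xor  $4, $1, $1 ; 0/11/7/5/0
#2 bne  $0, $1, L7 ; 0/11/7/5/0 ; →target
#3 slti  $3, $0, 11 ; 0/11/7/1/0
#7 andi  $4, $3, 14 ; 0/11/7/1/0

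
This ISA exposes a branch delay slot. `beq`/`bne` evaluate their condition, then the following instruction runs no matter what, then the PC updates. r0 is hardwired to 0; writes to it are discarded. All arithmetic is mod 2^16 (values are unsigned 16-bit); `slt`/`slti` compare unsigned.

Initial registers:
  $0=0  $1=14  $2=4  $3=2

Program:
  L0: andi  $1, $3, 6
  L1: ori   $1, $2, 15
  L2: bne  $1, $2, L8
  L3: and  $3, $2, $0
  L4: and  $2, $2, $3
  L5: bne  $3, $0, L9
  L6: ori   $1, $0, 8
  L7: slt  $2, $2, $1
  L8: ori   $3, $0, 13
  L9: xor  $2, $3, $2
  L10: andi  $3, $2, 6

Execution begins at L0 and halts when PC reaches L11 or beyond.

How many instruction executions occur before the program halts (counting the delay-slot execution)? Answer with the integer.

7

  step pc=0: andi  $1, $3, 6  regs=(0,2,4,2)
  step pc=1: ori   $1, $2, 15  regs=(0,15,4,2)
  step pc=2: bne  $1, $2, L8  cond=T  regs=(0,15,4,2)
  step pc=3: and  $3, $2, $0  regs=(0,15,4,0)
  step pc=8: ori   $3, $0, 13  regs=(0,15,4,13)
  step pc=9: xor  $2, $3, $2  regs=(0,15,9,13)
  step pc=10: andi  $3, $2, 6  regs=(0,15,9,0)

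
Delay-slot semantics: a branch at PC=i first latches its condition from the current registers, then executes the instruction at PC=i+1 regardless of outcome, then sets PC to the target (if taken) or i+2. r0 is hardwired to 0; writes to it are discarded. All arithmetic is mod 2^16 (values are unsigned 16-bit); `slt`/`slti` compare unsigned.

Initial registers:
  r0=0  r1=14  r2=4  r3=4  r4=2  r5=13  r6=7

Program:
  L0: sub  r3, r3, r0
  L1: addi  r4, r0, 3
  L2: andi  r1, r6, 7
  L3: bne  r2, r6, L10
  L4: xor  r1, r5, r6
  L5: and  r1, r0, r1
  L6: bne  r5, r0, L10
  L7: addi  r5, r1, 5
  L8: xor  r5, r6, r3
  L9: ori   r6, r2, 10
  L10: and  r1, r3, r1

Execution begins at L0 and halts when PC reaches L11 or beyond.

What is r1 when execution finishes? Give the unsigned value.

#0 sub  r3, r3, r0 ; 0/14/4/4/2/13/7
#1 addi  r4, r0, 3 ; 0/14/4/4/3/13/7
#2 andi  r1, r6, 7 ; 0/7/4/4/3/13/7
#3 bne  r2, r6, L10 ; 0/7/4/4/3/13/7 ; →target
#4 xor  r1, r5, r6 ; 0/10/4/4/3/13/7
#10 and  r1, r3, r1 ; 0/0/4/4/3/13/7

0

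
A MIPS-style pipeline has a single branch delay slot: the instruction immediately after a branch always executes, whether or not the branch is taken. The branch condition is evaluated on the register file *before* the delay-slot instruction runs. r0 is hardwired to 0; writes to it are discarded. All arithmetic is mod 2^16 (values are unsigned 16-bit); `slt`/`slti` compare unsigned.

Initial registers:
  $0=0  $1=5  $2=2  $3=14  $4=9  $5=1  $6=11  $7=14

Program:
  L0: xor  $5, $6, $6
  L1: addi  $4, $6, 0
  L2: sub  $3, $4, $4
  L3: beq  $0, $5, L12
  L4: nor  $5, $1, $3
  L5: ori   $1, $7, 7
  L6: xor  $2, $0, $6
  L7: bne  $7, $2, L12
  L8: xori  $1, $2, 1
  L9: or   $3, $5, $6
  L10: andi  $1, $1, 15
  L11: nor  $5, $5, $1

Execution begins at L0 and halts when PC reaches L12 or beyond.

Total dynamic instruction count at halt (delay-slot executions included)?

5

[0] xor  $5, $6, $6  →  {$0:0, $1:5, $2:2, $3:14, $4:9, $5:0, $6:11, $7:14}
[1] addi  $4, $6, 0  →  {$0:0, $1:5, $2:2, $3:14, $4:11, $5:0, $6:11, $7:14}
[2] sub  $3, $4, $4  →  {$0:0, $1:5, $2:2, $3:0, $4:11, $5:0, $6:11, $7:14}
[3] beq  $0, $5, L12  →  {$0:0, $1:5, $2:2, $3:0, $4:11, $5:0, $6:11, $7:14}  ⟨branch taken⟩
[4] nor  $5, $1, $3  →  {$0:0, $1:5, $2:2, $3:0, $4:11, $5:65530, $6:11, $7:14}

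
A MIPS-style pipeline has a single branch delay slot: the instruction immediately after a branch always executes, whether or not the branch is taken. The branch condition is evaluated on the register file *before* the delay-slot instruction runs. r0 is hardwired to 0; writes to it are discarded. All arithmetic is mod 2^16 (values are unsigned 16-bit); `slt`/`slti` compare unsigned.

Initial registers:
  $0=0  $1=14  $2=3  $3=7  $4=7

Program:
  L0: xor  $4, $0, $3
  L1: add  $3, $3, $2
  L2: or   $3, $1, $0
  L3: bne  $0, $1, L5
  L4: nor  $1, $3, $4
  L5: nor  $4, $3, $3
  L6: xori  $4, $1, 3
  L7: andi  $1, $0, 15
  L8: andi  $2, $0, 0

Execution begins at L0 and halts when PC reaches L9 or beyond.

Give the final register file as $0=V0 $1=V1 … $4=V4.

$0=0 $1=0 $2=0 $3=14 $4=65523

#0 xor  $4, $0, $3 ; 0/14/3/7/7
#1 add  $3, $3, $2 ; 0/14/3/10/7
#2 or   $3, $1, $0 ; 0/14/3/14/7
#3 bne  $0, $1, L5 ; 0/14/3/14/7 ; →target
#4 nor  $1, $3, $4 ; 0/65520/3/14/7
#5 nor  $4, $3, $3 ; 0/65520/3/14/65521
#6 xori  $4, $1, 3 ; 0/65520/3/14/65523
#7 andi  $1, $0, 15 ; 0/0/3/14/65523
#8 andi  $2, $0, 0 ; 0/0/0/14/65523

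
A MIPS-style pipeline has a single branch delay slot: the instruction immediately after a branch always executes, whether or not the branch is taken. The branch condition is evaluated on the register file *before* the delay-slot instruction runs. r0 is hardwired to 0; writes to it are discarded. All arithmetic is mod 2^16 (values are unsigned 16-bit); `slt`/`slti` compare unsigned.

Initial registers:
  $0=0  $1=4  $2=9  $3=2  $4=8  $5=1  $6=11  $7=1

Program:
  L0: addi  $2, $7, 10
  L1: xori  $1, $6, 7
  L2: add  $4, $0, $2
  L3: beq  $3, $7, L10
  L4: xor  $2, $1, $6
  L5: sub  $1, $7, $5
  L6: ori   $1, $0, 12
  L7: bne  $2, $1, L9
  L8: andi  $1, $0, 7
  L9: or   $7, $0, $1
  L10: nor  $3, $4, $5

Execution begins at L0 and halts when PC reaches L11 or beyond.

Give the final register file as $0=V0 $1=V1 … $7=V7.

PC=0  addi  $2, $7, 10       | $0=0 $1=4 $2=11 $3=2 $4=8 $5=1 $6=11 $7=1
PC=1  xori  $1, $6, 7        | $0=0 $1=12 $2=11 $3=2 $4=8 $5=1 $6=11 $7=1
PC=2  add  $4, $0, $2        | $0=0 $1=12 $2=11 $3=2 $4=11 $5=1 $6=11 $7=1
PC=3  beq  $3, $7, L10       | $0=0 $1=12 $2=11 $3=2 $4=11 $5=1 $6=11 $7=1  [not taken]
PC=4  xor  $2, $1, $6        | $0=0 $1=12 $2=7 $3=2 $4=11 $5=1 $6=11 $7=1
PC=5  sub  $1, $7, $5        | $0=0 $1=0 $2=7 $3=2 $4=11 $5=1 $6=11 $7=1
PC=6  ori   $1, $0, 12       | $0=0 $1=12 $2=7 $3=2 $4=11 $5=1 $6=11 $7=1
PC=7  bne  $2, $1, L9        | $0=0 $1=12 $2=7 $3=2 $4=11 $5=1 $6=11 $7=1  [TAKEN]
PC=8  andi  $1, $0, 7        | $0=0 $1=0 $2=7 $3=2 $4=11 $5=1 $6=11 $7=1
PC=9  or   $7, $0, $1        | $0=0 $1=0 $2=7 $3=2 $4=11 $5=1 $6=11 $7=0
PC=10 nor  $3, $4, $5        | $0=0 $1=0 $2=7 $3=65524 $4=11 $5=1 $6=11 $7=0

$0=0 $1=0 $2=7 $3=65524 $4=11 $5=1 $6=11 $7=0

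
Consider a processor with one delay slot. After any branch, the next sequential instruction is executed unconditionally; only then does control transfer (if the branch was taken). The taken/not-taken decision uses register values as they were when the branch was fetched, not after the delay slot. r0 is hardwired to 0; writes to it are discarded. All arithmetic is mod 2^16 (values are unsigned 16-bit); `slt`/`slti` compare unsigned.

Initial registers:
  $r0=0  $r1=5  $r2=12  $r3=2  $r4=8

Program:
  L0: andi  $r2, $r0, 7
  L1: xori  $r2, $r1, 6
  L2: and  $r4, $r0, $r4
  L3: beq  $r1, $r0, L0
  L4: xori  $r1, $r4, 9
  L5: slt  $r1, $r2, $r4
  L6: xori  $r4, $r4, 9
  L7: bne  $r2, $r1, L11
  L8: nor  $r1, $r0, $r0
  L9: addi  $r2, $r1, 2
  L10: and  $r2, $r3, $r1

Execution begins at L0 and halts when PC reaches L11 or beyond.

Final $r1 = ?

65535

  step pc=0: andi  $r2, $r0, 7  regs=(0,5,0,2,8)
  step pc=1: xori  $r2, $r1, 6  regs=(0,5,3,2,8)
  step pc=2: and  $r4, $r0, $r4  regs=(0,5,3,2,0)
  step pc=3: beq  $r1, $r0, L0  cond=F  regs=(0,5,3,2,0)
  step pc=4: xori  $r1, $r4, 9  regs=(0,9,3,2,0)
  step pc=5: slt  $r1, $r2, $r4  regs=(0,0,3,2,0)
  step pc=6: xori  $r4, $r4, 9  regs=(0,0,3,2,9)
  step pc=7: bne  $r2, $r1, L11  cond=T  regs=(0,0,3,2,9)
  step pc=8: nor  $r1, $r0, $r0  regs=(0,65535,3,2,9)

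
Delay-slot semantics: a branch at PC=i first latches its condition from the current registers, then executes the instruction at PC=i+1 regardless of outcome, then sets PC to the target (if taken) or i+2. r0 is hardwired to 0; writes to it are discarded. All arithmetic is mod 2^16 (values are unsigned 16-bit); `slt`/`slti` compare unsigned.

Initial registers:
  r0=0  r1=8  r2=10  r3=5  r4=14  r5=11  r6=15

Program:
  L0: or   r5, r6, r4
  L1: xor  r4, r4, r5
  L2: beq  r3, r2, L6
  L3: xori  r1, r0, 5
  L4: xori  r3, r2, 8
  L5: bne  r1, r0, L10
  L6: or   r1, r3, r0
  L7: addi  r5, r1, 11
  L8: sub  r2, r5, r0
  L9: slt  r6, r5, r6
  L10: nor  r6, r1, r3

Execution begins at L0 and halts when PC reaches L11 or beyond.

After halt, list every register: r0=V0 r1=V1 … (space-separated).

r0=0 r1=2 r2=10 r3=2 r4=1 r5=15 r6=65533

  step pc=0: or   r5, r6, r4  regs=(0,8,10,5,14,15,15)
  step pc=1: xor  r4, r4, r5  regs=(0,8,10,5,1,15,15)
  step pc=2: beq  r3, r2, L6  cond=F  regs=(0,8,10,5,1,15,15)
  step pc=3: xori  r1, r0, 5  regs=(0,5,10,5,1,15,15)
  step pc=4: xori  r3, r2, 8  regs=(0,5,10,2,1,15,15)
  step pc=5: bne  r1, r0, L10  cond=T  regs=(0,5,10,2,1,15,15)
  step pc=6: or   r1, r3, r0  regs=(0,2,10,2,1,15,15)
  step pc=10: nor  r6, r1, r3  regs=(0,2,10,2,1,15,65533)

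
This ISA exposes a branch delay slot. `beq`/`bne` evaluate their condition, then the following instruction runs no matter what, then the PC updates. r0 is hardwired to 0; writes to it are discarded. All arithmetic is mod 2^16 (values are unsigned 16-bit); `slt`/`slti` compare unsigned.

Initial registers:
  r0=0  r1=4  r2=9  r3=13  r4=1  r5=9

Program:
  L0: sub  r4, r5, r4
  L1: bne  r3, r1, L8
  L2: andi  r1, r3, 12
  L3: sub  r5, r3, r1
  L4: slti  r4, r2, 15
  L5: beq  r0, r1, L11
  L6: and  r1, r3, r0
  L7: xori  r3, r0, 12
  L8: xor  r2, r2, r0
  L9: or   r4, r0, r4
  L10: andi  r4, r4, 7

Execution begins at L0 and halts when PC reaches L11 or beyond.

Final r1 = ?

#0 sub  r4, r5, r4 ; 0/4/9/13/8/9
#1 bne  r3, r1, L8 ; 0/4/9/13/8/9 ; →target
#2 andi  r1, r3, 12 ; 0/12/9/13/8/9
#8 xor  r2, r2, r0 ; 0/12/9/13/8/9
#9 or   r4, r0, r4 ; 0/12/9/13/8/9
#10 andi  r4, r4, 7 ; 0/12/9/13/0/9

12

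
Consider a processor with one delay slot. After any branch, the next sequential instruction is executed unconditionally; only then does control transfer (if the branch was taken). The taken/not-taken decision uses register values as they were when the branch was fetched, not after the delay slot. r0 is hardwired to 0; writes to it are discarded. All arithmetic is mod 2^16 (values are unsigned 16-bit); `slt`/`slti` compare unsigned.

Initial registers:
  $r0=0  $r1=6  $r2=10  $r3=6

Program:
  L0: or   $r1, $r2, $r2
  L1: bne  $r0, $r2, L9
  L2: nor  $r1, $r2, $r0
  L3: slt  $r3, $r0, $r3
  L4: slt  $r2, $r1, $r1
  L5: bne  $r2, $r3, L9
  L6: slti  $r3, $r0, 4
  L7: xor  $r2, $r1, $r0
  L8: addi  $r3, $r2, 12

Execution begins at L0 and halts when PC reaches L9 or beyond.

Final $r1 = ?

  step pc=0: or   $r1, $r2, $r2  regs=(0,10,10,6)
  step pc=1: bne  $r0, $r2, L9  cond=T  regs=(0,10,10,6)
  step pc=2: nor  $r1, $r2, $r0  regs=(0,65525,10,6)

65525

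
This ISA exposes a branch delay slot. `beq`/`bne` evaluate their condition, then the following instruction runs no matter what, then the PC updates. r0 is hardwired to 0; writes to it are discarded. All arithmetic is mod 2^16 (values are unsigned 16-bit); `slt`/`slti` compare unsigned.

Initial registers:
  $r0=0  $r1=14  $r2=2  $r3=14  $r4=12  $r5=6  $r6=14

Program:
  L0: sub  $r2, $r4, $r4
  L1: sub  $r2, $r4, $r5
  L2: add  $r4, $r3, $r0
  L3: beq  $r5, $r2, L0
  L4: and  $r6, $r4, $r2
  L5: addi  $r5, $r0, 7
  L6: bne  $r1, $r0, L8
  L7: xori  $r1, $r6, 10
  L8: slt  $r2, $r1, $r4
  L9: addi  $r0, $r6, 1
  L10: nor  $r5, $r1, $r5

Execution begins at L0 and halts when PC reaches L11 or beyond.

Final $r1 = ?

2

  step pc=0: sub  $r2, $r4, $r4  regs=(0,14,0,14,12,6,14)
  step pc=1: sub  $r2, $r4, $r5  regs=(0,14,6,14,12,6,14)
  step pc=2: add  $r4, $r3, $r0  regs=(0,14,6,14,14,6,14)
  step pc=3: beq  $r5, $r2, L0  cond=T  regs=(0,14,6,14,14,6,14)
  step pc=4: and  $r6, $r4, $r2  regs=(0,14,6,14,14,6,6)
  step pc=0: sub  $r2, $r4, $r4  regs=(0,14,0,14,14,6,6)
  step pc=1: sub  $r2, $r4, $r5  regs=(0,14,8,14,14,6,6)
  step pc=2: add  $r4, $r3, $r0  regs=(0,14,8,14,14,6,6)
  step pc=3: beq  $r5, $r2, L0  cond=F  regs=(0,14,8,14,14,6,6)
  step pc=4: and  $r6, $r4, $r2  regs=(0,14,8,14,14,6,8)
  step pc=5: addi  $r5, $r0, 7  regs=(0,14,8,14,14,7,8)
  step pc=6: bne  $r1, $r0, L8  cond=T  regs=(0,14,8,14,14,7,8)
  step pc=7: xori  $r1, $r6, 10  regs=(0,2,8,14,14,7,8)
  step pc=8: slt  $r2, $r1, $r4  regs=(0,2,1,14,14,7,8)
  step pc=9: addi  $r0, $r6, 1  regs=(0,2,1,14,14,7,8)
  step pc=10: nor  $r5, $r1, $r5  regs=(0,2,1,14,14,65528,8)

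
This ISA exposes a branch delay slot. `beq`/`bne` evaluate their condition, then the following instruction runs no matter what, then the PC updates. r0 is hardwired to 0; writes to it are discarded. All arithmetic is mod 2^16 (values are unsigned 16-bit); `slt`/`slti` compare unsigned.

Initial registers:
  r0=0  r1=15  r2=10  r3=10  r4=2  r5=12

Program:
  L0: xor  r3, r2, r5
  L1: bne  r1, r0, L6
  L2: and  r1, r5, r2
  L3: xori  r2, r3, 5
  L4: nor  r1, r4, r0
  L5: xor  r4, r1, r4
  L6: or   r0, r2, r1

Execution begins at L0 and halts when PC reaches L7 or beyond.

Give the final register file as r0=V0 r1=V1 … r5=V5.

r0=0 r1=8 r2=10 r3=6 r4=2 r5=12

[0] xor  r3, r2, r5  →  {r0:0, r1:15, r2:10, r3:6, r4:2, r5:12}
[1] bne  r1, r0, L6  →  {r0:0, r1:15, r2:10, r3:6, r4:2, r5:12}  ⟨branch taken⟩
[2] and  r1, r5, r2  →  {r0:0, r1:8, r2:10, r3:6, r4:2, r5:12}
[6] or   r0, r2, r1  →  {r0:0, r1:8, r2:10, r3:6, r4:2, r5:12}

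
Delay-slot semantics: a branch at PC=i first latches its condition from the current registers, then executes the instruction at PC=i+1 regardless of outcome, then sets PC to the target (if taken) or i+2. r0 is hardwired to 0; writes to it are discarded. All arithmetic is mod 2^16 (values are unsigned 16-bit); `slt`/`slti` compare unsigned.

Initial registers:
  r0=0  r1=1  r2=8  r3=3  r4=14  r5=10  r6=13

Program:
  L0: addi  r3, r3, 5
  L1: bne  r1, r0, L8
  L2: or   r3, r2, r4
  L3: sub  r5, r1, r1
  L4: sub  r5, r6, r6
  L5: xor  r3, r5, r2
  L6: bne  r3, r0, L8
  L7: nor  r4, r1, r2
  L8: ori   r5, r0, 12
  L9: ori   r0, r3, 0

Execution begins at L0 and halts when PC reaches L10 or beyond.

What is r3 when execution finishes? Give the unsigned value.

14

[0] addi  r3, r3, 5  →  {r0:0, r1:1, r2:8, r3:8, r4:14, r5:10, r6:13}
[1] bne  r1, r0, L8  →  {r0:0, r1:1, r2:8, r3:8, r4:14, r5:10, r6:13}  ⟨branch taken⟩
[2] or   r3, r2, r4  →  {r0:0, r1:1, r2:8, r3:14, r4:14, r5:10, r6:13}
[8] ori   r5, r0, 12  →  {r0:0, r1:1, r2:8, r3:14, r4:14, r5:12, r6:13}
[9] ori   r0, r3, 0  →  {r0:0, r1:1, r2:8, r3:14, r4:14, r5:12, r6:13}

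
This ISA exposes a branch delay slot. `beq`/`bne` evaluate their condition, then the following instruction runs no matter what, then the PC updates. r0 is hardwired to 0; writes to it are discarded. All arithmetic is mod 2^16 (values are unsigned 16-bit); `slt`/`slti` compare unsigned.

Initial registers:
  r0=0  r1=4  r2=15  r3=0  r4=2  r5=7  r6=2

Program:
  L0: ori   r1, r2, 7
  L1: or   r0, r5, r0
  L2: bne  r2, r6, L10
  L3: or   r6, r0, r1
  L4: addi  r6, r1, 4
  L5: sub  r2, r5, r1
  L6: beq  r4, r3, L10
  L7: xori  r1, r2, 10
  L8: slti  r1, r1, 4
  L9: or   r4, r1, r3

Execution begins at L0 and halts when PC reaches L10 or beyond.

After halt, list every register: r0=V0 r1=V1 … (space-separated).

r0=0 r1=15 r2=15 r3=0 r4=2 r5=7 r6=15

#0 ori   r1, r2, 7 ; 0/15/15/0/2/7/2
#1 or   r0, r5, r0 ; 0/15/15/0/2/7/2
#2 bne  r2, r6, L10 ; 0/15/15/0/2/7/2 ; →target
#3 or   r6, r0, r1 ; 0/15/15/0/2/7/15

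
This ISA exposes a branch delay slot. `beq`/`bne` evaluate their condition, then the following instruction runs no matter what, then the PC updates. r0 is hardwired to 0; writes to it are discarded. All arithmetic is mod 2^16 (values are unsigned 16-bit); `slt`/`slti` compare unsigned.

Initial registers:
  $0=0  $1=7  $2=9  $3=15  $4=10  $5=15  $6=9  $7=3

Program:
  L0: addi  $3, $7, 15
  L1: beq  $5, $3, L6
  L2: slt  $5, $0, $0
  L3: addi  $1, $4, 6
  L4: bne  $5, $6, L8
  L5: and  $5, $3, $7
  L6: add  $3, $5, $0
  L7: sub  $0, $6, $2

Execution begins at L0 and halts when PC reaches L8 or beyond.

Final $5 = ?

  step pc=0: addi  $3, $7, 15  regs=(0,7,9,18,10,15,9,3)
  step pc=1: beq  $5, $3, L6  cond=F  regs=(0,7,9,18,10,15,9,3)
  step pc=2: slt  $5, $0, $0  regs=(0,7,9,18,10,0,9,3)
  step pc=3: addi  $1, $4, 6  regs=(0,16,9,18,10,0,9,3)
  step pc=4: bne  $5, $6, L8  cond=T  regs=(0,16,9,18,10,0,9,3)
  step pc=5: and  $5, $3, $7  regs=(0,16,9,18,10,2,9,3)

2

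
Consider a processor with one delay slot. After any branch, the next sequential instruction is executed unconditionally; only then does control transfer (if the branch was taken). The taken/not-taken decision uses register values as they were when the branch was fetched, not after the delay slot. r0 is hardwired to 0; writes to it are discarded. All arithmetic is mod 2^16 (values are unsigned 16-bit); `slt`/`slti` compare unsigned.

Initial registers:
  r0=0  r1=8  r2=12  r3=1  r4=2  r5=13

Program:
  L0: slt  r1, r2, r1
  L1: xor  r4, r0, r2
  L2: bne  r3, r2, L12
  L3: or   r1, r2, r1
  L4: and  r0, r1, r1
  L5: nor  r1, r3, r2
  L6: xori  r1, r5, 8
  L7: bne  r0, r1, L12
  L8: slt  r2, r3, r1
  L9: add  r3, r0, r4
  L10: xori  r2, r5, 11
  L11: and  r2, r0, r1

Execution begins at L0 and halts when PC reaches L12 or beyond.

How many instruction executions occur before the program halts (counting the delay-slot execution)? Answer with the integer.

PC=0  slt  r1, r2, r1        | r0=0 r1=0 r2=12 r3=1 r4=2 r5=13
PC=1  xor  r4, r0, r2        | r0=0 r1=0 r2=12 r3=1 r4=12 r5=13
PC=2  bne  r3, r2, L12       | r0=0 r1=0 r2=12 r3=1 r4=12 r5=13  [TAKEN]
PC=3  or   r1, r2, r1        | r0=0 r1=12 r2=12 r3=1 r4=12 r5=13

4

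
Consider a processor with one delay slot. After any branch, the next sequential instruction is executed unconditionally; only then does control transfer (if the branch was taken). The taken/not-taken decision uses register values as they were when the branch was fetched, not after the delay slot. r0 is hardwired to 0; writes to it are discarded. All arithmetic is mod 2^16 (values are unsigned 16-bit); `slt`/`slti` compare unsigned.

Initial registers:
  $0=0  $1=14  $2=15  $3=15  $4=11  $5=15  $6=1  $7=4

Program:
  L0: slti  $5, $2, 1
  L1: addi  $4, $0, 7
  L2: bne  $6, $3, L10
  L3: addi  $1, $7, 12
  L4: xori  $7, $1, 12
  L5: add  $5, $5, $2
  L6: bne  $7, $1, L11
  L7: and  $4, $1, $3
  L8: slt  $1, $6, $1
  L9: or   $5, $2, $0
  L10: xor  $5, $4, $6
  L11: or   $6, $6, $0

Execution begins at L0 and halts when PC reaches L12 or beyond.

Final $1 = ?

16

[0] slti  $5, $2, 1  →  {$0:0, $1:14, $2:15, $3:15, $4:11, $5:0, $6:1, $7:4}
[1] addi  $4, $0, 7  →  {$0:0, $1:14, $2:15, $3:15, $4:7, $5:0, $6:1, $7:4}
[2] bne  $6, $3, L10  →  {$0:0, $1:14, $2:15, $3:15, $4:7, $5:0, $6:1, $7:4}  ⟨branch taken⟩
[3] addi  $1, $7, 12  →  {$0:0, $1:16, $2:15, $3:15, $4:7, $5:0, $6:1, $7:4}
[10] xor  $5, $4, $6  →  {$0:0, $1:16, $2:15, $3:15, $4:7, $5:6, $6:1, $7:4}
[11] or   $6, $6, $0  →  {$0:0, $1:16, $2:15, $3:15, $4:7, $5:6, $6:1, $7:4}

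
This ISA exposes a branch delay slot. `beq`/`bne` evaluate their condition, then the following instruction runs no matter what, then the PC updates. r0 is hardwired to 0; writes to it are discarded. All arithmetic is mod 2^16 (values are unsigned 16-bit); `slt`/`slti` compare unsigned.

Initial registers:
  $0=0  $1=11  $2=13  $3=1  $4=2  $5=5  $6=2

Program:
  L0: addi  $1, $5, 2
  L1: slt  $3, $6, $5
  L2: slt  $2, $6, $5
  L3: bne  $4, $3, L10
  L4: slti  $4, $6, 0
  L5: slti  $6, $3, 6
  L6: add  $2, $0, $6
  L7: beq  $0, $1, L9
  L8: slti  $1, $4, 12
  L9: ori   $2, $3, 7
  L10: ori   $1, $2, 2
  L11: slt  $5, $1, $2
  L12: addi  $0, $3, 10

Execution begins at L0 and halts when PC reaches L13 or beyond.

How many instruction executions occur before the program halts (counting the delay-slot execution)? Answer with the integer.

  step pc=0: addi  $1, $5, 2  regs=(0,7,13,1,2,5,2)
  step pc=1: slt  $3, $6, $5  regs=(0,7,13,1,2,5,2)
  step pc=2: slt  $2, $6, $5  regs=(0,7,1,1,2,5,2)
  step pc=3: bne  $4, $3, L10  cond=T  regs=(0,7,1,1,2,5,2)
  step pc=4: slti  $4, $6, 0  regs=(0,7,1,1,0,5,2)
  step pc=10: ori   $1, $2, 2  regs=(0,3,1,1,0,5,2)
  step pc=11: slt  $5, $1, $2  regs=(0,3,1,1,0,0,2)
  step pc=12: addi  $0, $3, 10  regs=(0,3,1,1,0,0,2)

8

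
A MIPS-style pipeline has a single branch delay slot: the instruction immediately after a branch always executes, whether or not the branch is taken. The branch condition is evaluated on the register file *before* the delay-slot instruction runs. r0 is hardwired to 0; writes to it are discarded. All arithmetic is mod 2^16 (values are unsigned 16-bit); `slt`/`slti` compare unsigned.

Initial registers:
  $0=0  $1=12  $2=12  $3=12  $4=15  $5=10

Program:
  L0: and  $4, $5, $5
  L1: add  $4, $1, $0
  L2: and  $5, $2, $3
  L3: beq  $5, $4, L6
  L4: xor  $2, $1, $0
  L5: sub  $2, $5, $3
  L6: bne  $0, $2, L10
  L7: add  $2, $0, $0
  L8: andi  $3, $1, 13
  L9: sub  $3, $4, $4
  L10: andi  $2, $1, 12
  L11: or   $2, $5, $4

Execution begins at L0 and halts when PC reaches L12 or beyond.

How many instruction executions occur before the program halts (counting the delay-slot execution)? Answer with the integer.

9

PC=0  and  $4, $5, $5        | $0=0 $1=12 $2=12 $3=12 $4=10 $5=10
PC=1  add  $4, $1, $0        | $0=0 $1=12 $2=12 $3=12 $4=12 $5=10
PC=2  and  $5, $2, $3        | $0=0 $1=12 $2=12 $3=12 $4=12 $5=12
PC=3  beq  $5, $4, L6        | $0=0 $1=12 $2=12 $3=12 $4=12 $5=12  [TAKEN]
PC=4  xor  $2, $1, $0        | $0=0 $1=12 $2=12 $3=12 $4=12 $5=12
PC=6  bne  $0, $2, L10       | $0=0 $1=12 $2=12 $3=12 $4=12 $5=12  [TAKEN]
PC=7  add  $2, $0, $0        | $0=0 $1=12 $2=0 $3=12 $4=12 $5=12
PC=10 andi  $2, $1, 12       | $0=0 $1=12 $2=12 $3=12 $4=12 $5=12
PC=11 or   $2, $5, $4        | $0=0 $1=12 $2=12 $3=12 $4=12 $5=12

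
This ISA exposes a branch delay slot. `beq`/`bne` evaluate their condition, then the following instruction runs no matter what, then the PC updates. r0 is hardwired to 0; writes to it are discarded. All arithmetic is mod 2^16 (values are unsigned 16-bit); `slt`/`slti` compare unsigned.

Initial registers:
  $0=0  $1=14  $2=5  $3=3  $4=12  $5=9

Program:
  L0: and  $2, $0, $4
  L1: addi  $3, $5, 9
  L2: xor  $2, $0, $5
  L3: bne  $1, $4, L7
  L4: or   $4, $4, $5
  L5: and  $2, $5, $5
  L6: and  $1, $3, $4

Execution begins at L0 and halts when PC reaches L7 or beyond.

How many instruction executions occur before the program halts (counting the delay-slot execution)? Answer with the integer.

5

  step pc=0: and  $2, $0, $4  regs=(0,14,0,3,12,9)
  step pc=1: addi  $3, $5, 9  regs=(0,14,0,18,12,9)
  step pc=2: xor  $2, $0, $5  regs=(0,14,9,18,12,9)
  step pc=3: bne  $1, $4, L7  cond=T  regs=(0,14,9,18,12,9)
  step pc=4: or   $4, $4, $5  regs=(0,14,9,18,13,9)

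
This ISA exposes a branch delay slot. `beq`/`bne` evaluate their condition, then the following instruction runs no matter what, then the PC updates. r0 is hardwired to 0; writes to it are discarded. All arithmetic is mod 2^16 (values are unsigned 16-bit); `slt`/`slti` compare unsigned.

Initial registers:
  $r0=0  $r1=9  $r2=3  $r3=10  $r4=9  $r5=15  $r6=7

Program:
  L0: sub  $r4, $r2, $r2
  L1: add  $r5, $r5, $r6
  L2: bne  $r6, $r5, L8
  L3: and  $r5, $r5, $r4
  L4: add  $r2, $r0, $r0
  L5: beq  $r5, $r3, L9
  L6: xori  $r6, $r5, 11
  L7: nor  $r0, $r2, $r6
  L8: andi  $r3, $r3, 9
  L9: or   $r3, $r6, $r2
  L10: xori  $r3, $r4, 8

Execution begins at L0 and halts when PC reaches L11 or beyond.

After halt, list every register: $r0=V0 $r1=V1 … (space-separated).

  step pc=0: sub  $r4, $r2, $r2  regs=(0,9,3,10,0,15,7)
  step pc=1: add  $r5, $r5, $r6  regs=(0,9,3,10,0,22,7)
  step pc=2: bne  $r6, $r5, L8  cond=T  regs=(0,9,3,10,0,22,7)
  step pc=3: and  $r5, $r5, $r4  regs=(0,9,3,10,0,0,7)
  step pc=8: andi  $r3, $r3, 9  regs=(0,9,3,8,0,0,7)
  step pc=9: or   $r3, $r6, $r2  regs=(0,9,3,7,0,0,7)
  step pc=10: xori  $r3, $r4, 8  regs=(0,9,3,8,0,0,7)

$r0=0 $r1=9 $r2=3 $r3=8 $r4=0 $r5=0 $r6=7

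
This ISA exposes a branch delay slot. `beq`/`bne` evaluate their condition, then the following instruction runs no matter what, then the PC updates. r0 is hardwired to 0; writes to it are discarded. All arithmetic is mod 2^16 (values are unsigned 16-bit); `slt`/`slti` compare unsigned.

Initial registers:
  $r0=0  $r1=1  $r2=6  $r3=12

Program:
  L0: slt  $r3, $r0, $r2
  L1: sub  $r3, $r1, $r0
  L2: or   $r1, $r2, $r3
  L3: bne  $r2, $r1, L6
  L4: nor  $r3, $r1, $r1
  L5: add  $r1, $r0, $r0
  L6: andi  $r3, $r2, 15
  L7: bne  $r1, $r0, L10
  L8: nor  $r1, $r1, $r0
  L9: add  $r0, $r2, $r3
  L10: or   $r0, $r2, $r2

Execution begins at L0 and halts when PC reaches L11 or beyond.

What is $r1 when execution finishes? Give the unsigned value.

65528

[0] slt  $r3, $r0, $r2  →  {$r0:0, $r1:1, $r2:6, $r3:1}
[1] sub  $r3, $r1, $r0  →  {$r0:0, $r1:1, $r2:6, $r3:1}
[2] or   $r1, $r2, $r3  →  {$r0:0, $r1:7, $r2:6, $r3:1}
[3] bne  $r2, $r1, L6  →  {$r0:0, $r1:7, $r2:6, $r3:1}  ⟨branch taken⟩
[4] nor  $r3, $r1, $r1  →  {$r0:0, $r1:7, $r2:6, $r3:65528}
[6] andi  $r3, $r2, 15  →  {$r0:0, $r1:7, $r2:6, $r3:6}
[7] bne  $r1, $r0, L10  →  {$r0:0, $r1:7, $r2:6, $r3:6}  ⟨branch taken⟩
[8] nor  $r1, $r1, $r0  →  {$r0:0, $r1:65528, $r2:6, $r3:6}
[10] or   $r0, $r2, $r2  →  {$r0:0, $r1:65528, $r2:6, $r3:6}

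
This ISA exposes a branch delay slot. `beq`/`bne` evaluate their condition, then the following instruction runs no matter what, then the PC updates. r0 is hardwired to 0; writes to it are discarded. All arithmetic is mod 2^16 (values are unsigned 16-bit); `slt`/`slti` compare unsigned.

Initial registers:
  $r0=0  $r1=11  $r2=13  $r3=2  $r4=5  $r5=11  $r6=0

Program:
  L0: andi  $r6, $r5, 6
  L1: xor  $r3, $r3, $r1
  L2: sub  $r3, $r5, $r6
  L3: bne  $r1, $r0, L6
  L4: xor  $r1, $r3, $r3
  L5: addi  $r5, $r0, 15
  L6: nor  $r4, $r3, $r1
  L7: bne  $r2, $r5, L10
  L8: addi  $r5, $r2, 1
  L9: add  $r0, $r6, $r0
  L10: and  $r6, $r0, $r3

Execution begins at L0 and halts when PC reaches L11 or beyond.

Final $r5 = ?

  step pc=0: andi  $r6, $r5, 6  regs=(0,11,13,2,5,11,2)
  step pc=1: xor  $r3, $r3, $r1  regs=(0,11,13,9,5,11,2)
  step pc=2: sub  $r3, $r5, $r6  regs=(0,11,13,9,5,11,2)
  step pc=3: bne  $r1, $r0, L6  cond=T  regs=(0,11,13,9,5,11,2)
  step pc=4: xor  $r1, $r3, $r3  regs=(0,0,13,9,5,11,2)
  step pc=6: nor  $r4, $r3, $r1  regs=(0,0,13,9,65526,11,2)
  step pc=7: bne  $r2, $r5, L10  cond=T  regs=(0,0,13,9,65526,11,2)
  step pc=8: addi  $r5, $r2, 1  regs=(0,0,13,9,65526,14,2)
  step pc=10: and  $r6, $r0, $r3  regs=(0,0,13,9,65526,14,0)

14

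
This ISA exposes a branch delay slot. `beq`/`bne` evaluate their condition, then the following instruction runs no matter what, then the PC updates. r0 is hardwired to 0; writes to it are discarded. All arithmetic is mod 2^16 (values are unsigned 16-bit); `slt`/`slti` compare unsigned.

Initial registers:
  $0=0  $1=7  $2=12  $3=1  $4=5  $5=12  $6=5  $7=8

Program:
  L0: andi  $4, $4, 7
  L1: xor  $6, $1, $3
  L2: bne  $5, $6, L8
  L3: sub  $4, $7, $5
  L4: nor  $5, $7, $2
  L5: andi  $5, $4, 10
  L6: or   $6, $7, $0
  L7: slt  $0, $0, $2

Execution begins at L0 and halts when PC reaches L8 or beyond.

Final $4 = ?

#0 andi  $4, $4, 7 ; 0/7/12/1/5/12/5/8
#1 xor  $6, $1, $3 ; 0/7/12/1/5/12/6/8
#2 bne  $5, $6, L8 ; 0/7/12/1/5/12/6/8 ; →target
#3 sub  $4, $7, $5 ; 0/7/12/1/65532/12/6/8

65532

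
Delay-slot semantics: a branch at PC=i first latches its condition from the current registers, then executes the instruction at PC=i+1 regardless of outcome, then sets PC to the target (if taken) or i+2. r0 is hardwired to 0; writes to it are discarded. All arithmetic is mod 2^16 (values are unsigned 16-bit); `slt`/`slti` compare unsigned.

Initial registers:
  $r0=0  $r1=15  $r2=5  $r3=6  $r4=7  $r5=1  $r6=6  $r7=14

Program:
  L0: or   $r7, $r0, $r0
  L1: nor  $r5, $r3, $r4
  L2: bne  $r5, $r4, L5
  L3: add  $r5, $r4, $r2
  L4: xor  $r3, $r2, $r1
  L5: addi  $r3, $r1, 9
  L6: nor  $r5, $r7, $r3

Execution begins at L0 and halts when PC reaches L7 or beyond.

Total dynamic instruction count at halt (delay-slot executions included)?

6

PC=0  or   $r7, $r0, $r0     | $r0=0 $r1=15 $r2=5 $r3=6 $r4=7 $r5=1 $r6=6 $r7=0
PC=1  nor  $r5, $r3, $r4     | $r0=0 $r1=15 $r2=5 $r3=6 $r4=7 $r5=65528 $r6=6 $r7=0
PC=2  bne  $r5, $r4, L5      | $r0=0 $r1=15 $r2=5 $r3=6 $r4=7 $r5=65528 $r6=6 $r7=0  [TAKEN]
PC=3  add  $r5, $r4, $r2     | $r0=0 $r1=15 $r2=5 $r3=6 $r4=7 $r5=12 $r6=6 $r7=0
PC=5  addi  $r3, $r1, 9      | $r0=0 $r1=15 $r2=5 $r3=24 $r4=7 $r5=12 $r6=6 $r7=0
PC=6  nor  $r5, $r7, $r3     | $r0=0 $r1=15 $r2=5 $r3=24 $r4=7 $r5=65511 $r6=6 $r7=0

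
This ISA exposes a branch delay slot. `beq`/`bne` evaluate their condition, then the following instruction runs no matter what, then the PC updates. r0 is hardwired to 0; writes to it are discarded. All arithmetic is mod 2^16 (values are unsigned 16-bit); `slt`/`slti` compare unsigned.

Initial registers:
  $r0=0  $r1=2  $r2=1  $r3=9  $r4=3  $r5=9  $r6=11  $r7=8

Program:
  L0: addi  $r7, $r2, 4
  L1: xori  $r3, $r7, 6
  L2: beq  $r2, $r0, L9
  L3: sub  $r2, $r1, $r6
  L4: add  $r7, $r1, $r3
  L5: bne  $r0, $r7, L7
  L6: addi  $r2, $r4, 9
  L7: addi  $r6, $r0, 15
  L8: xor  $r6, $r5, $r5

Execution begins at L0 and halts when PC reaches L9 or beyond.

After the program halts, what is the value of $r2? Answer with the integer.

12

PC=0  addi  $r7, $r2, 4      | $r0=0 $r1=2 $r2=1 $r3=9 $r4=3 $r5=9 $r6=11 $r7=5
PC=1  xori  $r3, $r7, 6      | $r0=0 $r1=2 $r2=1 $r3=3 $r4=3 $r5=9 $r6=11 $r7=5
PC=2  beq  $r2, $r0, L9      | $r0=0 $r1=2 $r2=1 $r3=3 $r4=3 $r5=9 $r6=11 $r7=5  [not taken]
PC=3  sub  $r2, $r1, $r6     | $r0=0 $r1=2 $r2=65527 $r3=3 $r4=3 $r5=9 $r6=11 $r7=5
PC=4  add  $r7, $r1, $r3     | $r0=0 $r1=2 $r2=65527 $r3=3 $r4=3 $r5=9 $r6=11 $r7=5
PC=5  bne  $r0, $r7, L7      | $r0=0 $r1=2 $r2=65527 $r3=3 $r4=3 $r5=9 $r6=11 $r7=5  [TAKEN]
PC=6  addi  $r2, $r4, 9      | $r0=0 $r1=2 $r2=12 $r3=3 $r4=3 $r5=9 $r6=11 $r7=5
PC=7  addi  $r6, $r0, 15     | $r0=0 $r1=2 $r2=12 $r3=3 $r4=3 $r5=9 $r6=15 $r7=5
PC=8  xor  $r6, $r5, $r5     | $r0=0 $r1=2 $r2=12 $r3=3 $r4=3 $r5=9 $r6=0 $r7=5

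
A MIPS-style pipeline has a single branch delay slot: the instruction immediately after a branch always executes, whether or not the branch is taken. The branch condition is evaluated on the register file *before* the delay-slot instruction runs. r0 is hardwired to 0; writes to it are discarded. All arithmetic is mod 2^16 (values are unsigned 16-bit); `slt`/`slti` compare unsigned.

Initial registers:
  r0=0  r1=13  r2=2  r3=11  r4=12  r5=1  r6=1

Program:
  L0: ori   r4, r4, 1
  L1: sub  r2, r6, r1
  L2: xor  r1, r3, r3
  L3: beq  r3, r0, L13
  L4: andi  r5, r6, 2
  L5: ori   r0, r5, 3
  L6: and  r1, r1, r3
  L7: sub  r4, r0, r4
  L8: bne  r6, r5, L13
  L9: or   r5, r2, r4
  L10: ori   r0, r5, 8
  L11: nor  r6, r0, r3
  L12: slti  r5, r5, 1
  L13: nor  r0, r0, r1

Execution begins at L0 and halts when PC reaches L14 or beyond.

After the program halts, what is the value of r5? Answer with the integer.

65527

[0] ori   r4, r4, 1  →  {r0:0, r1:13, r2:2, r3:11, r4:13, r5:1, r6:1}
[1] sub  r2, r6, r1  →  {r0:0, r1:13, r2:65524, r3:11, r4:13, r5:1, r6:1}
[2] xor  r1, r3, r3  →  {r0:0, r1:0, r2:65524, r3:11, r4:13, r5:1, r6:1}
[3] beq  r3, r0, L13  →  {r0:0, r1:0, r2:65524, r3:11, r4:13, r5:1, r6:1}  ⟨branch fallthrough⟩
[4] andi  r5, r6, 2  →  {r0:0, r1:0, r2:65524, r3:11, r4:13, r5:0, r6:1}
[5] ori   r0, r5, 3  →  {r0:0, r1:0, r2:65524, r3:11, r4:13, r5:0, r6:1}
[6] and  r1, r1, r3  →  {r0:0, r1:0, r2:65524, r3:11, r4:13, r5:0, r6:1}
[7] sub  r4, r0, r4  →  {r0:0, r1:0, r2:65524, r3:11, r4:65523, r5:0, r6:1}
[8] bne  r6, r5, L13  →  {r0:0, r1:0, r2:65524, r3:11, r4:65523, r5:0, r6:1}  ⟨branch taken⟩
[9] or   r5, r2, r4  →  {r0:0, r1:0, r2:65524, r3:11, r4:65523, r5:65527, r6:1}
[13] nor  r0, r0, r1  →  {r0:0, r1:0, r2:65524, r3:11, r4:65523, r5:65527, r6:1}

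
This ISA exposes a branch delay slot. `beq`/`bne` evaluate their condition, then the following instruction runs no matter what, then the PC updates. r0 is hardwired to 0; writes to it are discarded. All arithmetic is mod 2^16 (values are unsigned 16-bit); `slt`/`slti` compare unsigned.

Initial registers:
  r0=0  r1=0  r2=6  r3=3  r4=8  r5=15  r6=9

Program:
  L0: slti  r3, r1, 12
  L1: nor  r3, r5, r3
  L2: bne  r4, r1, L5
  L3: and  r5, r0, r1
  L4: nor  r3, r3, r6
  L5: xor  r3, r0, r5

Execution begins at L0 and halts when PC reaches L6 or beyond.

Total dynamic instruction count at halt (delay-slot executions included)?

  step pc=0: slti  r3, r1, 12  regs=(0,0,6,1,8,15,9)
  step pc=1: nor  r3, r5, r3  regs=(0,0,6,65520,8,15,9)
  step pc=2: bne  r4, r1, L5  cond=T  regs=(0,0,6,65520,8,15,9)
  step pc=3: and  r5, r0, r1  regs=(0,0,6,65520,8,0,9)
  step pc=5: xor  r3, r0, r5  regs=(0,0,6,0,8,0,9)

5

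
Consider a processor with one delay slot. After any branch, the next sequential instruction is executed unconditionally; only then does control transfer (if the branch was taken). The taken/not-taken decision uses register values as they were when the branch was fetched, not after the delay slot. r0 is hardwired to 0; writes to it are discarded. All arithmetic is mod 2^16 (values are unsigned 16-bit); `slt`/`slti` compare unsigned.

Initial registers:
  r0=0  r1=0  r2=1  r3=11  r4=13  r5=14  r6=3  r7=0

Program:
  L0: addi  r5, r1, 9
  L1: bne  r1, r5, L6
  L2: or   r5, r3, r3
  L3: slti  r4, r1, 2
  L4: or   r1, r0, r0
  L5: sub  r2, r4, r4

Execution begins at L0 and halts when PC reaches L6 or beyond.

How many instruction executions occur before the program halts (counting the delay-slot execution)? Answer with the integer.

  step pc=0: addi  r5, r1, 9  regs=(0,0,1,11,13,9,3,0)
  step pc=1: bne  r1, r5, L6  cond=T  regs=(0,0,1,11,13,9,3,0)
  step pc=2: or   r5, r3, r3  regs=(0,0,1,11,13,11,3,0)

3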